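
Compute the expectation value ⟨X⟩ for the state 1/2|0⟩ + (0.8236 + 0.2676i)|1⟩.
0.8236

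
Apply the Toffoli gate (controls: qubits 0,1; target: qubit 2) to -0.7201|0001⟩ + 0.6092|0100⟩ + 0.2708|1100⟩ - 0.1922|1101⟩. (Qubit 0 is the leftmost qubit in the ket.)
-0.7201|0001⟩ + 0.6092|0100⟩ + 0.2708|1110⟩ - 0.1922|1111⟩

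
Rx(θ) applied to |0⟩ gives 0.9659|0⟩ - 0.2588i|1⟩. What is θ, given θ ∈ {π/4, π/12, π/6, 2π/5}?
π/6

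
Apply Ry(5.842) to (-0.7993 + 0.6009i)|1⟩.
(0.1749 - 0.1315i)|0⟩ + (0.7799 - 0.5863i)|1⟩

Ry(5.842) = [[cos(θ/2), −sin(θ/2)], [sin(θ/2), cos(θ/2)]]; θ = 5.842, cos(θ/2) ≈ -0.975768, sin(θ/2) ≈ 0.218808.
With a = amp(|0⟩) = 0 and b = amp(|1⟩) = (-0.7993 + 0.6009i):
new amp(|0⟩) = (-0.975768)·a + (-0.218808)·b = (0.1749 - 0.1315i)
new amp(|1⟩) = (0.218808)·a + (-0.975768)·b = (0.7799 - 0.5863i)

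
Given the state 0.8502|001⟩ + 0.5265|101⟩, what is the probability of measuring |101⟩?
0.2772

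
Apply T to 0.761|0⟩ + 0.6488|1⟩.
0.761|0⟩ + (0.4588 + 0.4588i)|1⟩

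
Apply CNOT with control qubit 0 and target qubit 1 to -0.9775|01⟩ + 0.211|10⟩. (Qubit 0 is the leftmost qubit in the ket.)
-0.9775|01⟩ + 0.211|11⟩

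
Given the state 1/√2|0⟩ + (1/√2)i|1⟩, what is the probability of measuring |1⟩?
1/2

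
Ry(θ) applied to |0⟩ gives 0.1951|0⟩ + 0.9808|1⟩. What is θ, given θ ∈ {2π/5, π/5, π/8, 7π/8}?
7π/8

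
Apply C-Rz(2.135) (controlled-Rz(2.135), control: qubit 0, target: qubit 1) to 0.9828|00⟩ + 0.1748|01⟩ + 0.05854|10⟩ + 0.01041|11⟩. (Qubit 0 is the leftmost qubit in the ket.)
0.9828|00⟩ + 0.1748|01⟩ + (0.02823 - 0.05128i)|10⟩ + (0.005021 + 0.009119i)|11⟩

C-Rz(2.135) leaves the control-|0⟩ kets |00⟩, |01⟩ unchanged and applies Rz(2.135) to qubit 1 on the control-|1⟩ pair (|10⟩, |11⟩).
Rz(2.135) = [[e^(−iθ/2), 0], [0, e^(iθ/2)]] with e^(±iθ/2) = cos(θ/2) ± i·sin(θ/2); θ = 2.135, cos(θ/2) ≈ 0.482316, sin(θ/2) ≈ 0.875997.
With a = amp(|10⟩) = 0.05854 and b = amp(|11⟩) = 0.01041:
new amp(|10⟩) = (0.482316 - 0.875997i)·a = (0.02823 - 0.05128i)
new amp(|11⟩) = (0.482316 + 0.875997i)·b = (0.005021 + 0.009119i)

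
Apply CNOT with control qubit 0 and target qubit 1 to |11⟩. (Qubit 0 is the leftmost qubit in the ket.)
|10⟩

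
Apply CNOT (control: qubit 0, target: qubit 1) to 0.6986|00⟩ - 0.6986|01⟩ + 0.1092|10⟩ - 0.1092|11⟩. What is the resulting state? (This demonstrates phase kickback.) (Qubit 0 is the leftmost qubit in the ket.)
0.6986|00⟩ - 0.6986|01⟩ - 0.1092|10⟩ + 0.1092|11⟩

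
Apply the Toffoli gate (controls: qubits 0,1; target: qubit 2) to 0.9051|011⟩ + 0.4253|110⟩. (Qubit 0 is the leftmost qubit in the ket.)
0.9051|011⟩ + 0.4253|111⟩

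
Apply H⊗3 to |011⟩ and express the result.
1/√8|000⟩ - 1/√8|001⟩ - 1/√8|010⟩ + 1/√8|011⟩ + 1/√8|100⟩ - 1/√8|101⟩ - 1/√8|110⟩ + 1/√8|111⟩

H⊗3 gives amp(|y⟩) = (1/2√2) Σ_x (−1)^(x·y) amp(|x⟩), where x·y is the number of positions in which both x and y have a 1.
|000⟩: (1)/(2√2) = 1/√8
|001⟩: (-1)/(2√2) = -1/√8
|010⟩: (-1)/(2√2) = -1/√8
|011⟩: (1)/(2√2) = 1/√8
|100⟩: (1)/(2√2) = 1/√8
|101⟩: (-1)/(2√2) = -1/√8
|110⟩: (-1)/(2√2) = -1/√8
|111⟩: (1)/(2√2) = 1/√8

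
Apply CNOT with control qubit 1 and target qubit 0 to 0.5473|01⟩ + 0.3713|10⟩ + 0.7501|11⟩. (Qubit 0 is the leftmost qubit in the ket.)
0.7501|01⟩ + 0.3713|10⟩ + 0.5473|11⟩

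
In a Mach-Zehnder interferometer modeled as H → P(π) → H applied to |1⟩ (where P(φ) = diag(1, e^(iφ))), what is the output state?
|0⟩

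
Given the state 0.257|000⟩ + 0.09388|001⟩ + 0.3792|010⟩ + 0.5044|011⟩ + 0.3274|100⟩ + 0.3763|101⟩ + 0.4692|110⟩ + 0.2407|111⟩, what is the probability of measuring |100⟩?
0.1072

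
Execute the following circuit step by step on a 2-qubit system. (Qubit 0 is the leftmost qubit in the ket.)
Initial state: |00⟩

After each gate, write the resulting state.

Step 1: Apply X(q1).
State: |01⟩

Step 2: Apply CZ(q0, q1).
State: |01⟩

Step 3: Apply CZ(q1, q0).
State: |01⟩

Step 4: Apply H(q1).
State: 1/√2|00⟩ - 1/√2|01⟩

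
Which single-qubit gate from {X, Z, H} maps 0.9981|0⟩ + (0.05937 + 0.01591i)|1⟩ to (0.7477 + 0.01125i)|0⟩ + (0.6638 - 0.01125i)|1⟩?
H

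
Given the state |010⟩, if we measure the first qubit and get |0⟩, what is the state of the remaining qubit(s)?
|10⟩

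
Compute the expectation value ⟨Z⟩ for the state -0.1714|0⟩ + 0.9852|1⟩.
-0.9412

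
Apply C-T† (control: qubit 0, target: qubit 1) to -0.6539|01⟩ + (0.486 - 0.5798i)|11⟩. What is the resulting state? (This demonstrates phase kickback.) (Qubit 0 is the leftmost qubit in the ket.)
-0.6539|01⟩ + (-0.06633 - 0.7536i)|11⟩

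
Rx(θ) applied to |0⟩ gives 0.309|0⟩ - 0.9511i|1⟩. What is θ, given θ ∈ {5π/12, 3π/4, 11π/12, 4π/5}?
4π/5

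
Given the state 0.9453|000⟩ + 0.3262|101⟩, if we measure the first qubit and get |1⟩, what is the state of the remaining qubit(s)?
|01⟩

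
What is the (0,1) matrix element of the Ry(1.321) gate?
-0.6135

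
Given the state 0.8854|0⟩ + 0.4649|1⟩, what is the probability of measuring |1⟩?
0.2161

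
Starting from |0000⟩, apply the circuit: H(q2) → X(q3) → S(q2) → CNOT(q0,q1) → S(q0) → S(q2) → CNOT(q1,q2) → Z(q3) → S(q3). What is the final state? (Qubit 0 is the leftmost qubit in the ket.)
-(1/√2)i|0001⟩ + (1/√2)i|0011⟩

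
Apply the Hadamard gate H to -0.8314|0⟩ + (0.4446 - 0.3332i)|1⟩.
(-0.2735 - 0.2356i)|0⟩ + (-0.9023 + 0.2356i)|1⟩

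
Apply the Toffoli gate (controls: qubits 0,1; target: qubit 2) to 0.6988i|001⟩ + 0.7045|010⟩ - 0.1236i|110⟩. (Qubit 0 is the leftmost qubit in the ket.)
0.6988i|001⟩ + 0.7045|010⟩ - 0.1236i|111⟩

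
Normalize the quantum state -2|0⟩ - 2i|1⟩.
-1/√2|0⟩ - (1/√2)i|1⟩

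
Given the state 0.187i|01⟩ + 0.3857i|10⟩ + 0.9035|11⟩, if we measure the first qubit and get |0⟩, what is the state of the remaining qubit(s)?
i|1⟩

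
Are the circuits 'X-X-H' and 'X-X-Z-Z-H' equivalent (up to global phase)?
Yes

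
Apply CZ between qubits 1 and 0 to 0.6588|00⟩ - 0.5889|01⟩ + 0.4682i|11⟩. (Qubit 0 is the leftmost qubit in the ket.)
0.6588|00⟩ - 0.5889|01⟩ - 0.4682i|11⟩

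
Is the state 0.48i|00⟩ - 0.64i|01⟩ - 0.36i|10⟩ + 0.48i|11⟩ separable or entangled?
Separable

Writing the state as a|00⟩ + b|01⟩ + c|10⟩ + d|11⟩, it is a product state iff ad − bc = 0.
Here (a, b, c, d) = (0.48i, -0.64i, -0.36i, 0.48i): ad − bc = (0.48i)(0.48i) − (-0.64i)(-0.36i) = 0, so the state is separable.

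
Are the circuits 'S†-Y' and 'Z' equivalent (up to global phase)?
No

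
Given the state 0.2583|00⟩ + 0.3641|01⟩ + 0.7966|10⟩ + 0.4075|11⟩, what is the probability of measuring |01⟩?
0.1326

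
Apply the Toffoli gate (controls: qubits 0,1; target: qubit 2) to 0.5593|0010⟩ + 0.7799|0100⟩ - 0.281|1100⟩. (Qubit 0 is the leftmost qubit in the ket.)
0.5593|0010⟩ + 0.7799|0100⟩ - 0.281|1110⟩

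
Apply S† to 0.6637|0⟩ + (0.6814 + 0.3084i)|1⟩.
0.6637|0⟩ + (0.3084 - 0.6814i)|1⟩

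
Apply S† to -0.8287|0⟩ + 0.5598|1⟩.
-0.8287|0⟩ - 0.5598i|1⟩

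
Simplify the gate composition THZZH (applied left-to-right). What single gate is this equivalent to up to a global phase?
T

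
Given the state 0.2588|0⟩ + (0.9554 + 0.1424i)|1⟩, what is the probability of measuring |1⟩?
0.9331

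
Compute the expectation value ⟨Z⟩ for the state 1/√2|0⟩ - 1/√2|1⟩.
0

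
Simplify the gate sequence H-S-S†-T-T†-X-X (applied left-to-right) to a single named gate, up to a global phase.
H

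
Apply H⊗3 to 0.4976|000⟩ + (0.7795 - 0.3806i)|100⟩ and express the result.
(0.4515 - 0.1346i)|000⟩ + (0.4515 - 0.1346i)|001⟩ + (0.4515 - 0.1346i)|010⟩ + (0.4515 - 0.1346i)|011⟩ + (-0.09967 + 0.1346i)|100⟩ + (-0.09967 + 0.1346i)|101⟩ + (-0.09967 + 0.1346i)|110⟩ + (-0.09967 + 0.1346i)|111⟩

H⊗3 gives amp(|y⟩) = (1/2√2) Σ_x (−1)^(x·y) amp(|x⟩), where x·y is the number of positions in which both x and y have a 1.
|000⟩: (0.4976 + (0.7795 - 0.3806i))/(2√2) = (0.4515 - 0.1346i)
|001⟩: (0.4976 + (0.7795 - 0.3806i))/(2√2) = (0.4515 - 0.1346i)
|010⟩: (0.4976 + (0.7795 - 0.3806i))/(2√2) = (0.4515 - 0.1346i)
|011⟩: (0.4976 + (0.7795 - 0.3806i))/(2√2) = (0.4515 - 0.1346i)
|100⟩: (0.4976 - (0.7795 - 0.3806i))/(2√2) = (-0.09967 + 0.1346i)
|101⟩: (0.4976 - (0.7795 - 0.3806i))/(2√2) = (-0.09967 + 0.1346i)
|110⟩: (0.4976 - (0.7795 - 0.3806i))/(2√2) = (-0.09967 + 0.1346i)
|111⟩: (0.4976 - (0.7795 - 0.3806i))/(2√2) = (-0.09967 + 0.1346i)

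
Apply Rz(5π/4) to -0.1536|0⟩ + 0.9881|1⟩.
(0.05878 + 0.1419i)|0⟩ + (-0.3781 + 0.9129i)|1⟩

Rz(5π/4) = [[e^(−iθ/2), 0], [0, e^(iθ/2)]] with e^(±iθ/2) = cos(θ/2) ± i·sin(θ/2); θ = 5π/4, cos(θ/2) ≈ -0.382683, sin(θ/2) ≈ 0.92388.
With a = amp(|0⟩) = -0.1536 and b = amp(|1⟩) = 0.9881:
new amp(|0⟩) = (-0.382683 - 0.92388i)·a = (0.05878 + 0.1419i)
new amp(|1⟩) = (-0.382683 + 0.92388i)·b = (-0.3781 + 0.9129i)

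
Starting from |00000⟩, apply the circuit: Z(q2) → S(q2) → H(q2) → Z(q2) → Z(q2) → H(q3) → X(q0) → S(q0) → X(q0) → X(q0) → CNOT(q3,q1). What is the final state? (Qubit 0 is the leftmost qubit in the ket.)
(1/2)i|10000⟩ + (1/2)i|10100⟩ + (1/2)i|11010⟩ + (1/2)i|11110⟩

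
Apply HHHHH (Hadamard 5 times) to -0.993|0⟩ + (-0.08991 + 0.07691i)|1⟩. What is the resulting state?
(-0.7657 + 0.05438i)|0⟩ + (-0.6386 - 0.05438i)|1⟩

H² = I, so H^5 = H: a single Hadamard. With (a, b) = (-0.993, (-0.08991 + 0.07691i)), H gives ((a + b)/√2, (a − b)/√2) = ((-0.7657 + 0.05438i), (-0.6386 - 0.05438i)).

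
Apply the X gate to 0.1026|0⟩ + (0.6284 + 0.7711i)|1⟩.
(0.6284 + 0.7711i)|0⟩ + 0.1026|1⟩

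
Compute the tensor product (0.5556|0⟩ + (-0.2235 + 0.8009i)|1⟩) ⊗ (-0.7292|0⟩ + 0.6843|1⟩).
-0.4051|00⟩ + 0.3802|01⟩ + (0.163 - 0.584i)|10⟩ + (-0.1529 + 0.5481i)|11⟩

amp(|b₁b₂…⟩) = product of the factor amplitudes for bits b₁, b₂, …; only kets whose every factor amplitude is nonzero survive.
|00⟩: (0.5556)(-0.7292) = -0.4051
|01⟩: (0.5556)(0.6843) = 0.3802
|10⟩: (-0.2235 + 0.8009i)(-0.7292) = (0.163 - 0.584i)
|11⟩: (-0.2235 + 0.8009i)(0.6843) = (-0.1529 + 0.5481i)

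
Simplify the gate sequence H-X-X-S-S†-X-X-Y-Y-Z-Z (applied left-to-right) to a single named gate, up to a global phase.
H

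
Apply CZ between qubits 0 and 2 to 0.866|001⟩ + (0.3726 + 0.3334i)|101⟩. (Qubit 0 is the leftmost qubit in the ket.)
0.866|001⟩ + (-0.3726 - 0.3334i)|101⟩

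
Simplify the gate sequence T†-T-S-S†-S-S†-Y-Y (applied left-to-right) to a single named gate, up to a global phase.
I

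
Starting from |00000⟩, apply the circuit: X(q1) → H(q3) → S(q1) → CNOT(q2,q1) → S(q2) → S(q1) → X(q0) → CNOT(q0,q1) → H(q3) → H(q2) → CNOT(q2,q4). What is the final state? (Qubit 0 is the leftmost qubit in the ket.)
-1/√2|10000⟩ - 1/√2|10101⟩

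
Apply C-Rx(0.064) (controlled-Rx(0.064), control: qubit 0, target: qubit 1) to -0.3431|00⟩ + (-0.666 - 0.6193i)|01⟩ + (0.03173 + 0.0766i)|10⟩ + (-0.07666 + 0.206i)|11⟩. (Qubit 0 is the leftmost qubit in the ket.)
-0.3431|00⟩ + (-0.666 - 0.6193i)|01⟩ + (0.0383 + 0.07901i)|10⟩ + (-0.07417 + 0.2049i)|11⟩

C-Rx(0.064) leaves the control-|0⟩ kets |00⟩, |01⟩ unchanged and applies Rx(0.064) to qubit 1 on the control-|1⟩ pair (|10⟩, |11⟩).
Rx(0.064) = [[cos(θ/2), −i·sin(θ/2)], [−i·sin(θ/2), cos(θ/2)]]; θ = 0.064, cos(θ/2) ≈ 0.999488, sin(θ/2) ≈ 0.0319945.
With a = amp(|10⟩) = (0.03173 + 0.0766i) and b = amp(|11⟩) = (-0.07666 + 0.206i):
new amp(|10⟩) = (0.999488)·a + (-0.0319945i)·b = (0.0383 + 0.07901i)
new amp(|11⟩) = (-0.0319945i)·a + (0.999488)·b = (-0.07417 + 0.2049i)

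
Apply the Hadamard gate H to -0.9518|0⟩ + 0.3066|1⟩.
-0.4562|0⟩ - 0.8898|1⟩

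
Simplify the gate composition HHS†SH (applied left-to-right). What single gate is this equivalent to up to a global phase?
H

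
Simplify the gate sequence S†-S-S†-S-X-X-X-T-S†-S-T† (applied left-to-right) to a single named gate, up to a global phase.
X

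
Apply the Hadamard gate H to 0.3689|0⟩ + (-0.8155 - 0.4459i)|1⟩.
(-0.3158 - 0.3153i)|0⟩ + (0.8375 + 0.3153i)|1⟩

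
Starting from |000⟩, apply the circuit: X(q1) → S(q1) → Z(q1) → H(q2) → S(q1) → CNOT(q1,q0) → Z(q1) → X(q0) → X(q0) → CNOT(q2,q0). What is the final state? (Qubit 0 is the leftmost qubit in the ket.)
-1/√2|011⟩ - 1/√2|110⟩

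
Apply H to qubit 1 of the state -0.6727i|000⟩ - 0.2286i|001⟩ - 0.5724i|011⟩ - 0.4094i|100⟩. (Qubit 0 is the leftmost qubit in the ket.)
-0.4757i|000⟩ - 0.5664i|001⟩ - 0.4757i|010⟩ + 0.2431i|011⟩ - 0.2895i|100⟩ - 0.2895i|110⟩

H on qubit 1 mixes each pair of kets that differ only in qubit 1: amplitudes (a, b) of (|…0…⟩, |…1…⟩) become ((a + b)/√2, (a − b)/√2). Kets absent from the input have amplitude 0.
(|000⟩, |010⟩): (a, b) = (-0.6727i, 0) → (-0.4757i, -0.4757i)
(|001⟩, |011⟩): (a, b) = (-0.2286i, -0.5724i) → (-0.5664i, 0.2431i)
(|100⟩, |110⟩): (a, b) = (-0.4094i, 0) → (-0.2895i, -0.2895i)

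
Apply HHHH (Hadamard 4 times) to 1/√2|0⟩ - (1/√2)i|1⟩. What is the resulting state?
1/√2|0⟩ - (1/√2)i|1⟩

H² = I, so an even number of Hadamards cancels: H^4 = I and the state is unchanged.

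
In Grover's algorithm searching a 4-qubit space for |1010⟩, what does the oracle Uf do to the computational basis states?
Uf|x⟩ = -|x⟩ if x = 1010, else |x⟩ (phase flip on target)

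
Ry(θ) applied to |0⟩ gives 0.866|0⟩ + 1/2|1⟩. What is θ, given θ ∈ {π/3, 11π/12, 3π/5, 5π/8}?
π/3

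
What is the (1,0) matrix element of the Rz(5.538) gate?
0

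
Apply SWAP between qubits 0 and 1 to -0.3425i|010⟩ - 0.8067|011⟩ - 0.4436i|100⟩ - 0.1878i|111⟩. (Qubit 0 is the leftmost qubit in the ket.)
-0.4436i|010⟩ - 0.3425i|100⟩ - 0.8067|101⟩ - 0.1878i|111⟩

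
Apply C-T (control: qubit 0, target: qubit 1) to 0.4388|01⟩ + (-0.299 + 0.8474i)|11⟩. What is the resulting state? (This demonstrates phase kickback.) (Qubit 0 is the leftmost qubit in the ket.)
0.4388|01⟩ + (-0.8106 + 0.3878i)|11⟩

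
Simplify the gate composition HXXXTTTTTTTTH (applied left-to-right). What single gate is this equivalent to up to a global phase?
Z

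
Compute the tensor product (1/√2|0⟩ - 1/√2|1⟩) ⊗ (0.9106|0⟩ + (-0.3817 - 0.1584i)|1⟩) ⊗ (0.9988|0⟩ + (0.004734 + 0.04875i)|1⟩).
0.6431|000⟩ + (0.003048 + 0.03139i)|001⟩ + (-0.2696 - 0.1119i)|010⟩ + (0.004183 - 0.01369i)|011⟩ - 0.6431|100⟩ + (-0.003048 - 0.03139i)|101⟩ + (0.2696 + 0.1119i)|110⟩ + (-0.004183 + 0.01369i)|111⟩

amp(|b₁b₂…⟩) = product of the factor amplitudes for bits b₁, b₂, …; only kets whose every factor amplitude is nonzero survive.
|000⟩: (1/√2)(0.9106)(0.9988) = 0.6431
|001⟩: (1/√2)(0.9106)(0.004734 + 0.04875i) = (0.003048 + 0.03139i)
|010⟩: (1/√2)(-0.3817 - 0.1584i)(0.9988) = (-0.2696 - 0.1119i)
|011⟩: (1/√2)(-0.3817 - 0.1584i)(0.004734 + 0.04875i) = (0.004183 - 0.01369i)
|100⟩: (-1/√2)(0.9106)(0.9988) = -0.6431
|101⟩: (-1/√2)(0.9106)(0.004734 + 0.04875i) = (-0.003048 - 0.03139i)
|110⟩: (-1/√2)(-0.3817 - 0.1584i)(0.9988) = (0.2696 + 0.1119i)
|111⟩: (-1/√2)(-0.3817 - 0.1584i)(0.004734 + 0.04875i) = (-0.004183 + 0.01369i)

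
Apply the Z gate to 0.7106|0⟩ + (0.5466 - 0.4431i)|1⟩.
0.7106|0⟩ + (-0.5466 + 0.4431i)|1⟩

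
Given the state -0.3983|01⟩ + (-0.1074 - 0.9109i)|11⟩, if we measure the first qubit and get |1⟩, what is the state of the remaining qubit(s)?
(-0.1171 - 0.9931i)|1⟩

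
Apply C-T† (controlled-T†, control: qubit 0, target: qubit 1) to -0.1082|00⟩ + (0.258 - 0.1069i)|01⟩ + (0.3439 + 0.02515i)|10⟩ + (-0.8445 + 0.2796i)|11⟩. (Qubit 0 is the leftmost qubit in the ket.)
-0.1082|00⟩ + (0.258 - 0.1069i)|01⟩ + (0.3439 + 0.02515i)|10⟩ + (-0.3994 + 0.7949i)|11⟩

C-T† leaves the control-|0⟩ kets |00⟩, |01⟩ unchanged and applies T† to qubit 1 on the control-|1⟩ pair (|10⟩, |11⟩).
T† = [[1, 0], [0, (1/√2 - (1/√2)i)]].
With a = amp(|10⟩) = (0.3439 + 0.02515i) and b = amp(|11⟩) = (-0.8445 + 0.2796i):
new amp(|10⟩) = (1)·a = (0.3439 + 0.02515i)
new amp(|11⟩) = (1/√2 - (1/√2)i)·b = (-0.3994 + 0.7949i)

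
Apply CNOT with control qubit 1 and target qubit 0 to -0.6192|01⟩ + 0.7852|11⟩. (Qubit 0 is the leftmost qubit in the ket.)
0.7852|01⟩ - 0.6192|11⟩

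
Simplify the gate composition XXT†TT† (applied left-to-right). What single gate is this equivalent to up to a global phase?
T†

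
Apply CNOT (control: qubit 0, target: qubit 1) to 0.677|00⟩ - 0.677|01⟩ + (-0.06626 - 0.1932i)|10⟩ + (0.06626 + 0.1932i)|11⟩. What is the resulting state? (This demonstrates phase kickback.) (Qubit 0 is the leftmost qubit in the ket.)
0.677|00⟩ - 0.677|01⟩ + (0.06626 + 0.1932i)|10⟩ + (-0.06626 - 0.1932i)|11⟩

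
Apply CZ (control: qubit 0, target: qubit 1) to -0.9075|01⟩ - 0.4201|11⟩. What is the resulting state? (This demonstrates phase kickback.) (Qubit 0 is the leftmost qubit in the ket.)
-0.9075|01⟩ + 0.4201|11⟩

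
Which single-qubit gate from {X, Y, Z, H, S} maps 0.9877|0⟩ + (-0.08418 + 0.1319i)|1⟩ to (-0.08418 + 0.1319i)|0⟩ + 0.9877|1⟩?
X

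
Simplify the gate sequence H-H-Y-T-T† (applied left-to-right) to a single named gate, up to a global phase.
Y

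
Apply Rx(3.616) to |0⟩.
-0.235|0⟩ - 0.972i|1⟩

Rx(3.616) = [[cos(θ/2), −i·sin(θ/2)], [−i·sin(θ/2), cos(θ/2)]]; θ = 3.616, cos(θ/2) ≈ -0.234986, sin(θ/2) ≈ 0.971999.
With a = amp(|0⟩) = 1 and b = amp(|1⟩) = 0:
new amp(|0⟩) = (-0.234986)·a + (-0.971999i)·b = -0.235
new amp(|1⟩) = (-0.971999i)·a + (-0.234986)·b = -0.972i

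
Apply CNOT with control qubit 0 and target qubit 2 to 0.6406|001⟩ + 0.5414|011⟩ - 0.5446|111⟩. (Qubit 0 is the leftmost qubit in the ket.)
0.6406|001⟩ + 0.5414|011⟩ - 0.5446|110⟩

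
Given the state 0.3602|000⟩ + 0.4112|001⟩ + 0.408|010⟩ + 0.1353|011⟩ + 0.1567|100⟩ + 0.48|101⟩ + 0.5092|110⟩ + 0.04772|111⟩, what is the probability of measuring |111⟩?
0.002277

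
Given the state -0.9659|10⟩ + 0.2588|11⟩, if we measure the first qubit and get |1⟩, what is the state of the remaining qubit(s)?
-0.9659|0⟩ + 0.2588|1⟩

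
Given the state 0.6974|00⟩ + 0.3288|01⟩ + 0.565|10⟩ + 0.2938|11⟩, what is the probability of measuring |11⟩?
0.08632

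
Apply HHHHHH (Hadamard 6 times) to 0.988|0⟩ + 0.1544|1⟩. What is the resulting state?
0.988|0⟩ + 0.1544|1⟩

H² = I, so an even number of Hadamards cancels: H^6 = I and the state is unchanged.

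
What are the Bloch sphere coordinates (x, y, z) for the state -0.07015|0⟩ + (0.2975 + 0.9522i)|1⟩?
(-0.04174, -0.1336, -0.9903)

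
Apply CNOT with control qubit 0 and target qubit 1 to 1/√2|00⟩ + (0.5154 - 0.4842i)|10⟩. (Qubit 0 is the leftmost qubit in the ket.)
1/√2|00⟩ + (0.5154 - 0.4842i)|11⟩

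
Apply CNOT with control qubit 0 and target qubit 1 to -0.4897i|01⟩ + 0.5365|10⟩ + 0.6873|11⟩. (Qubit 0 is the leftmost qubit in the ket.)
-0.4897i|01⟩ + 0.6873|10⟩ + 0.5365|11⟩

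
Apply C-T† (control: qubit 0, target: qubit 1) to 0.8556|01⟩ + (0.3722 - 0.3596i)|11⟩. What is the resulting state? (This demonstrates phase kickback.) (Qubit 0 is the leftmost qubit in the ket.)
0.8556|01⟩ + (0.00891 - 0.5175i)|11⟩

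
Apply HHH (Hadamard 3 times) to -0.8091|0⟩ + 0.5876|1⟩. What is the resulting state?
-0.1566|0⟩ - 0.9876|1⟩

H² = I, so H^3 = H: a single Hadamard. With (a, b) = (-0.8091, 0.5876), H gives ((a + b)/√2, (a − b)/√2) = (-0.1566, -0.9876).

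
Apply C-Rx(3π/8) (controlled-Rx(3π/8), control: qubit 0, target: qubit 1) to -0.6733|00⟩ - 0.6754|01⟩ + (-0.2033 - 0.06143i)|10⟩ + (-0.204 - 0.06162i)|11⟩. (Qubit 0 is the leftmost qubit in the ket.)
-0.6733|00⟩ - 0.6754|01⟩ + (-0.2033 + 0.06226i)|10⟩ + (-0.2037 + 0.06171i)|11⟩

C-Rx(3π/8) leaves the control-|0⟩ kets |00⟩, |01⟩ unchanged and applies Rx(3π/8) to qubit 1 on the control-|1⟩ pair (|10⟩, |11⟩).
Rx(3π/8) = [[cos(θ/2), −i·sin(θ/2)], [−i·sin(θ/2), cos(θ/2)]]; θ = 3π/8, cos(θ/2) ≈ 0.83147, sin(θ/2) ≈ 0.55557.
With a = amp(|10⟩) = (-0.2033 - 0.06143i) and b = amp(|11⟩) = (-0.204 - 0.06162i):
new amp(|10⟩) = (0.83147)·a + (-0.55557i)·b = (-0.2033 + 0.06226i)
new amp(|11⟩) = (-0.55557i)·a + (0.83147)·b = (-0.2037 + 0.06171i)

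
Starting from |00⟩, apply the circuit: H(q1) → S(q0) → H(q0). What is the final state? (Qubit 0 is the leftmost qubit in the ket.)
1/2|00⟩ + 1/2|01⟩ + 1/2|10⟩ + 1/2|11⟩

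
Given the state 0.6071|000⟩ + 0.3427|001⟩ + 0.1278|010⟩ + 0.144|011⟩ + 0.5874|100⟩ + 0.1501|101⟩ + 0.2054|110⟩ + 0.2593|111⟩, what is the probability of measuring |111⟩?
0.06724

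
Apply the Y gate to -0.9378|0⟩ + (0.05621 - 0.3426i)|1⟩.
(-0.3426 - 0.05621i)|0⟩ - 0.9378i|1⟩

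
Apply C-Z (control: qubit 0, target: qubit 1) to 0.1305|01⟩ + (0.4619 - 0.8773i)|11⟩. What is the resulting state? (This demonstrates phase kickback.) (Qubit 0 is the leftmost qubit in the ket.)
0.1305|01⟩ + (-0.4619 + 0.8773i)|11⟩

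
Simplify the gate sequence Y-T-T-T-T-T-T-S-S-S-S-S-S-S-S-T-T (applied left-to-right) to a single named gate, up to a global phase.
Y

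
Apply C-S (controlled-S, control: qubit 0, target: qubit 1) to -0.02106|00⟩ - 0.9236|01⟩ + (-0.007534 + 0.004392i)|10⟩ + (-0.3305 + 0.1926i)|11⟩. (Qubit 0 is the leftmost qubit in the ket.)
-0.02106|00⟩ - 0.9236|01⟩ + (-0.007534 + 0.004392i)|10⟩ + (-0.1926 - 0.3305i)|11⟩

C-S leaves the control-|0⟩ kets |00⟩, |01⟩ unchanged and applies S to qubit 1 on the control-|1⟩ pair (|10⟩, |11⟩).
S = [[1, 0], [0, i]].
With a = amp(|10⟩) = (-0.007534 + 0.004392i) and b = amp(|11⟩) = (-0.3305 + 0.1926i):
new amp(|10⟩) = (1)·a = (-0.007534 + 0.004392i)
new amp(|11⟩) = (i)·b = (-0.1926 - 0.3305i)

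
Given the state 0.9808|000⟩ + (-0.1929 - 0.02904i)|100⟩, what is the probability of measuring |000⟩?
0.962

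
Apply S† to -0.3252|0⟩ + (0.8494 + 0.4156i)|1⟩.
-0.3252|0⟩ + (0.4156 - 0.8494i)|1⟩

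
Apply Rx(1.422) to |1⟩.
-0.6526i|0⟩ + 0.7577|1⟩

Rx(1.422) = [[cos(θ/2), −i·sin(θ/2)], [−i·sin(θ/2), cos(θ/2)]]; θ = 1.422, cos(θ/2) ≈ 0.75771, sin(θ/2) ≈ 0.652592.
With a = amp(|0⟩) = 0 and b = amp(|1⟩) = 1:
new amp(|0⟩) = (0.75771)·a + (-0.652592i)·b = -0.6526i
new amp(|1⟩) = (-0.652592i)·a + (0.75771)·b = 0.7577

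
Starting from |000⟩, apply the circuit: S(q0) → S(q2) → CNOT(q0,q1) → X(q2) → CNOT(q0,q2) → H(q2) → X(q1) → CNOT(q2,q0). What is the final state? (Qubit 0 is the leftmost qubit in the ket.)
1/√2|010⟩ - 1/√2|111⟩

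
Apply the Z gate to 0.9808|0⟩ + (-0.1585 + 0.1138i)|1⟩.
0.9808|0⟩ + (0.1585 - 0.1138i)|1⟩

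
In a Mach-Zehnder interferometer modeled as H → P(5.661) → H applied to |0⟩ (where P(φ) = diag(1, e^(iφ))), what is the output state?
(0.9063 - 0.2914i)|0⟩ + (0.0937 + 0.2914i)|1⟩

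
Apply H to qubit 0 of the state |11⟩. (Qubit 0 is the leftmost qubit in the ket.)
1/√2|01⟩ - 1/√2|11⟩

H on qubit 0 mixes each pair of kets that differ only in qubit 0: amplitudes (a, b) of (|…0…⟩, |…1…⟩) become ((a + b)/√2, (a − b)/√2). Kets absent from the input have amplitude 0.
(|01⟩, |11⟩): (a, b) = (0, 1) → (1/√2, -1/√2)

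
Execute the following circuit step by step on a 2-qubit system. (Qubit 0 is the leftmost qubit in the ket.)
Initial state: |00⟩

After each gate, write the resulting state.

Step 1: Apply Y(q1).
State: i|01⟩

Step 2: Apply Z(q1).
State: -i|01⟩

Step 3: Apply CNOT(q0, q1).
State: -i|01⟩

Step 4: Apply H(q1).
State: -(1/√2)i|00⟩ + (1/√2)i|01⟩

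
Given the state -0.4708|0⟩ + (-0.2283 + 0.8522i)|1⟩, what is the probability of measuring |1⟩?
0.7784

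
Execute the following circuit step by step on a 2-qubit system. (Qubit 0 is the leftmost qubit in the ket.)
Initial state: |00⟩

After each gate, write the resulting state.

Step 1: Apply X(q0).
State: |10⟩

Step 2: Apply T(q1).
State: |10⟩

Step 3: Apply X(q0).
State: |00⟩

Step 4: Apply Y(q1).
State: i|01⟩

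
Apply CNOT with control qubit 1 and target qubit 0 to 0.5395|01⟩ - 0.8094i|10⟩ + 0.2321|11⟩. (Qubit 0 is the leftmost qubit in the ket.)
0.2321|01⟩ - 0.8094i|10⟩ + 0.5395|11⟩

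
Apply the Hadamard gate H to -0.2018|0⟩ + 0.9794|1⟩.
0.5498|0⟩ - 0.8352|1⟩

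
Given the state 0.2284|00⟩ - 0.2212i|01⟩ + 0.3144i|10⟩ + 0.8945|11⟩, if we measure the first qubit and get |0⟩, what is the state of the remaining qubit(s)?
0.7183|0⟩ - 0.6957i|1⟩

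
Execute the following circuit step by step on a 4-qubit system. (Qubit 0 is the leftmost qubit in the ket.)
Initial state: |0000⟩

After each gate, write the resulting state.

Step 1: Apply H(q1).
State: 1/√2|0000⟩ + 1/√2|0100⟩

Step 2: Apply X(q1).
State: 1/√2|0000⟩ + 1/√2|0100⟩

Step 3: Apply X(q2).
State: 1/√2|0010⟩ + 1/√2|0110⟩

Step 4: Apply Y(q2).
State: -(1/√2)i|0000⟩ - (1/√2)i|0100⟩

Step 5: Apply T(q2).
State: -(1/√2)i|0000⟩ - (1/√2)i|0100⟩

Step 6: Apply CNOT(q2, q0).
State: -(1/√2)i|0000⟩ - (1/√2)i|0100⟩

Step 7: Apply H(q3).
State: -(1/2)i|0000⟩ - (1/2)i|0001⟩ - (1/2)i|0100⟩ - (1/2)i|0101⟩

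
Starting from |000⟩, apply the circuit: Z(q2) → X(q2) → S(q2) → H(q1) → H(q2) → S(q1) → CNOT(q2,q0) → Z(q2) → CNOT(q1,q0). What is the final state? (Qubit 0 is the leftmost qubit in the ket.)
(1/2)i|000⟩ - 1/2|011⟩ + (1/2)i|101⟩ - 1/2|110⟩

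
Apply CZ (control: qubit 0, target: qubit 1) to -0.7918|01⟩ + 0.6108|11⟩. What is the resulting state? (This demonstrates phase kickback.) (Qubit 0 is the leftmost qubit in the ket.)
-0.7918|01⟩ - 0.6108|11⟩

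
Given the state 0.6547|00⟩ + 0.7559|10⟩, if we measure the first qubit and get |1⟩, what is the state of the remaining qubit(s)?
|0⟩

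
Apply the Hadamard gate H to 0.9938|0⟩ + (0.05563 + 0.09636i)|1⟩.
(0.7421 + 0.06814i)|0⟩ + (0.6634 - 0.06814i)|1⟩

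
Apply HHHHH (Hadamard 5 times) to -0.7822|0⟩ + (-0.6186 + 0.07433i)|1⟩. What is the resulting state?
(-0.9905 + 0.05256i)|0⟩ + (-0.1157 - 0.05256i)|1⟩

H² = I, so H^5 = H: a single Hadamard. With (a, b) = (-0.7822, (-0.6186 + 0.07433i)), H gives ((a + b)/√2, (a − b)/√2) = ((-0.9905 + 0.05256i), (-0.1157 - 0.05256i)).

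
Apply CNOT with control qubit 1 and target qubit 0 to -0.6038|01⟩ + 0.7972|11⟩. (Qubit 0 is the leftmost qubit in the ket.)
0.7972|01⟩ - 0.6038|11⟩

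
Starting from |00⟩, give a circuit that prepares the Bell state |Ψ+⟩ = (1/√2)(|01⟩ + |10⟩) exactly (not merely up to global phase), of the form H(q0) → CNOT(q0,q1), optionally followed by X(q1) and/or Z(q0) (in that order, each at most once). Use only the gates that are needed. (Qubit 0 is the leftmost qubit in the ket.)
H(q0) → CNOT(q0,q1) → X(q1)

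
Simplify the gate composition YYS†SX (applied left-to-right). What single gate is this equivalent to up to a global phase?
X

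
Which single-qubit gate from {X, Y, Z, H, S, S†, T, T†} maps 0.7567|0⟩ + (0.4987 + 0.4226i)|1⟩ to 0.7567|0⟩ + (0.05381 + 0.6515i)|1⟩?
T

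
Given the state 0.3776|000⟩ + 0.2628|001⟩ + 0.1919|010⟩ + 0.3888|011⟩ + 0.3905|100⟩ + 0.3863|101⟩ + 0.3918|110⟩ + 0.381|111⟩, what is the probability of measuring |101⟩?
0.1492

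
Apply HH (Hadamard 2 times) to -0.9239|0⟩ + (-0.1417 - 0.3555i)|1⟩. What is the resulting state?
-0.9239|0⟩ + (-0.1417 - 0.3555i)|1⟩

H² = I, so an even number of Hadamards cancels: H^2 = I and the state is unchanged.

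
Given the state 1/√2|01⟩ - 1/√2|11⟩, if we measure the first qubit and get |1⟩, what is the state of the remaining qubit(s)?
-|1⟩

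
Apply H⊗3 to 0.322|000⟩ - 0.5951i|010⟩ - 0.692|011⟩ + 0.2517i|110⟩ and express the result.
(-0.1308 - 0.1214i)|000⟩ + (0.3585 - 0.1214i)|001⟩ + (0.3585 + 0.1214i)|010⟩ + (-0.1308 + 0.1214i)|011⟩ + (-0.1308 - 0.2994i)|100⟩ + (0.3585 - 0.2994i)|101⟩ + (0.3585 + 0.2994i)|110⟩ + (-0.1308 + 0.2994i)|111⟩

H⊗3 gives amp(|y⟩) = (1/2√2) Σ_x (−1)^(x·y) amp(|x⟩), where x·y is the number of positions in which both x and y have a 1.
|000⟩: (0.322 - 0.5951i - 0.692 + 0.2517i)/(2√2) = (-0.1308 - 0.1214i)
|001⟩: (0.322 - 0.5951i + 0.692 + 0.2517i)/(2√2) = (0.3585 - 0.1214i)
|010⟩: (0.322 + 0.5951i + 0.692 - 0.2517i)/(2√2) = (0.3585 + 0.1214i)
|011⟩: (0.322 + 0.5951i - 0.692 - 0.2517i)/(2√2) = (-0.1308 + 0.1214i)
|100⟩: (0.322 - 0.5951i - 0.692 - 0.2517i)/(2√2) = (-0.1308 - 0.2994i)
|101⟩: (0.322 - 0.5951i + 0.692 - 0.2517i)/(2√2) = (0.3585 - 0.2994i)
|110⟩: (0.322 + 0.5951i + 0.692 + 0.2517i)/(2√2) = (0.3585 + 0.2994i)
|111⟩: (0.322 + 0.5951i - 0.692 + 0.2517i)/(2√2) = (-0.1308 + 0.2994i)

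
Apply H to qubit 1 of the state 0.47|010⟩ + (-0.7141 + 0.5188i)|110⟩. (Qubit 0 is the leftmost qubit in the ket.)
0.3323|000⟩ - 0.3323|010⟩ + (-0.5049 + 0.3668i)|100⟩ + (0.5049 - 0.3668i)|110⟩

H on qubit 1 mixes each pair of kets that differ only in qubit 1: amplitudes (a, b) of (|…0…⟩, |…1…⟩) become ((a + b)/√2, (a − b)/√2). Kets absent from the input have amplitude 0.
(|000⟩, |010⟩): (a, b) = (0, 0.47) → (0.3323, -0.3323)
(|100⟩, |110⟩): (a, b) = (0, (-0.7141 + 0.5188i)) → ((-0.5049 + 0.3668i), (0.5049 - 0.3668i))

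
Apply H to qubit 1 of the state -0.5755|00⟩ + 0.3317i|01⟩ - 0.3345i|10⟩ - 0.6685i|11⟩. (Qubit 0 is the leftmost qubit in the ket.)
(-0.4069 + 0.2345i)|00⟩ + (-0.4069 - 0.2345i)|01⟩ - 0.7092i|10⟩ + 0.2362i|11⟩

H on qubit 1 mixes each pair of kets that differ only in qubit 1: amplitudes (a, b) of (|…0…⟩, |…1…⟩) become ((a + b)/√2, (a − b)/√2). Kets absent from the input have amplitude 0.
(|00⟩, |01⟩): (a, b) = (-0.5755, 0.3317i) → ((-0.4069 + 0.2345i), (-0.4069 - 0.2345i))
(|10⟩, |11⟩): (a, b) = (-0.3345i, -0.6685i) → (-0.7092i, 0.2362i)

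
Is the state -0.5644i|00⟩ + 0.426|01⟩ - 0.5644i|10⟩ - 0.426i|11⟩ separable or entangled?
Entangled

Writing the state as a|00⟩ + b|01⟩ + c|10⟩ + d|11⟩, it is a product state iff ad − bc = 0.
Here (a, b, c, d) = (-0.5644i, 0.426, -0.5644i, -0.426i): ad − bc = (-0.5644i)(-0.426i) − (0.426)(-0.5644i) = (-0.2404 + 0.2404i) ≠ 0, so the state is entangled.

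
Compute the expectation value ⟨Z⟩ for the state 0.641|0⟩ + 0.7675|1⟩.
-0.1782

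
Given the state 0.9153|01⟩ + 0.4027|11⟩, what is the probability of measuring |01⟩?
0.8378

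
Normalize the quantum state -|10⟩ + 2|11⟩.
-1/√5|10⟩ + 0.8944|11⟩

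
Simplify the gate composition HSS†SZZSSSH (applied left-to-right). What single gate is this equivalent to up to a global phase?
I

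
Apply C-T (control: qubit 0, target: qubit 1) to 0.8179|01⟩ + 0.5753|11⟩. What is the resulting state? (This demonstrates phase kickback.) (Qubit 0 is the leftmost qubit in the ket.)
0.8179|01⟩ + (0.4068 + 0.4068i)|11⟩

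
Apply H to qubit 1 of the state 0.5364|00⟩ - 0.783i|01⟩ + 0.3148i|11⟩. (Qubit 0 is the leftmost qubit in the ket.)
(0.3793 - 0.5537i)|00⟩ + (0.3793 + 0.5537i)|01⟩ + 0.2226i|10⟩ - 0.2226i|11⟩

H on qubit 1 mixes each pair of kets that differ only in qubit 1: amplitudes (a, b) of (|…0…⟩, |…1…⟩) become ((a + b)/√2, (a − b)/√2). Kets absent from the input have amplitude 0.
(|00⟩, |01⟩): (a, b) = (0.5364, -0.783i) → ((0.3793 - 0.5537i), (0.3793 + 0.5537i))
(|10⟩, |11⟩): (a, b) = (0, 0.3148i) → (0.2226i, -0.2226i)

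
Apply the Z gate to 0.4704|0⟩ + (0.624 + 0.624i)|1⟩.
0.4704|0⟩ + (-0.624 - 0.624i)|1⟩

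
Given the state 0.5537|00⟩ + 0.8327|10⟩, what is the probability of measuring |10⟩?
0.6934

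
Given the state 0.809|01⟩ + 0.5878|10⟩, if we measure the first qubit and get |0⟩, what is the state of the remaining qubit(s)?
|1⟩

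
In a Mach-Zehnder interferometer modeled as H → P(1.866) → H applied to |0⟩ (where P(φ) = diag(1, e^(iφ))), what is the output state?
(0.3545 + 0.4784i)|0⟩ + (0.6455 - 0.4784i)|1⟩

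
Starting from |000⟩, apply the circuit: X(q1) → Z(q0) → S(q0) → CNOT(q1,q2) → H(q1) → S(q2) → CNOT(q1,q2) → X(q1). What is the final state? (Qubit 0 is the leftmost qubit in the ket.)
-(1/√2)i|000⟩ + (1/√2)i|011⟩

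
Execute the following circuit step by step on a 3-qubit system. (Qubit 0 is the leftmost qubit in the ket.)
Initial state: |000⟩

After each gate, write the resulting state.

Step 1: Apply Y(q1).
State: i|010⟩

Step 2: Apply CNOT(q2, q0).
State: i|010⟩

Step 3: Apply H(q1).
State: (1/√2)i|000⟩ - (1/√2)i|010⟩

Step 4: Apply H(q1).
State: i|010⟩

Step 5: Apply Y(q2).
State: -|011⟩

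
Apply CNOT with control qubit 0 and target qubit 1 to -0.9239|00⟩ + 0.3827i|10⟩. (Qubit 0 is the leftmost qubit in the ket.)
-0.9239|00⟩ + 0.3827i|11⟩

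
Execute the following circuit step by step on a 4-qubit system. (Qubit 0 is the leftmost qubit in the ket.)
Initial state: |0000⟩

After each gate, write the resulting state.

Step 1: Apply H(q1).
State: 1/√2|0000⟩ + 1/√2|0100⟩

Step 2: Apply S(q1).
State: 1/√2|0000⟩ + (1/√2)i|0100⟩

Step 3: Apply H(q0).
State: 1/2|0000⟩ + (1/2)i|0100⟩ + 1/2|1000⟩ + (1/2)i|1100⟩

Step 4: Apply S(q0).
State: 1/2|0000⟩ + (1/2)i|0100⟩ + (1/2)i|1000⟩ - 1/2|1100⟩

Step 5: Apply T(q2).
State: 1/2|0000⟩ + (1/2)i|0100⟩ + (1/2)i|1000⟩ - 1/2|1100⟩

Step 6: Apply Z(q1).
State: 1/2|0000⟩ - (1/2)i|0100⟩ + (1/2)i|1000⟩ + 1/2|1100⟩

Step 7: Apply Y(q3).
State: (1/2)i|0001⟩ + 1/2|0101⟩ - 1/2|1001⟩ + (1/2)i|1101⟩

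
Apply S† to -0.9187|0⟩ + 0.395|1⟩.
-0.9187|0⟩ - 0.395i|1⟩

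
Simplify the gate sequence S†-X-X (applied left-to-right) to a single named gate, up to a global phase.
S†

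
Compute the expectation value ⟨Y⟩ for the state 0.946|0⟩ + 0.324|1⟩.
0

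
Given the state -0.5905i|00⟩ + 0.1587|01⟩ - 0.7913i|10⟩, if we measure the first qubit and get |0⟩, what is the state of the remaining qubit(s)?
-0.9657i|0⟩ + 0.2595|1⟩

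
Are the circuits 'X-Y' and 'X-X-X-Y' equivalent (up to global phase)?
Yes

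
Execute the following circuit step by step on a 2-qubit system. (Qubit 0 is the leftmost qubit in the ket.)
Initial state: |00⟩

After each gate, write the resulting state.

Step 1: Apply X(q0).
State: |10⟩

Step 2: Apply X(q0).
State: |00⟩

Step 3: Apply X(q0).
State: |10⟩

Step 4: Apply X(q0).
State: |00⟩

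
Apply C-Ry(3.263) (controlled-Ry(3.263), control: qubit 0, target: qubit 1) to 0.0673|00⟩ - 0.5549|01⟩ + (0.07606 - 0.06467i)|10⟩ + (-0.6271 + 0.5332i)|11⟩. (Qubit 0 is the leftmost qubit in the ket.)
0.0673|00⟩ - 0.5549|01⟩ + (0.6213 - 0.5283i)|10⟩ + (0.114 - 0.0969i)|11⟩

C-Ry(3.263) leaves the control-|0⟩ kets |00⟩, |01⟩ unchanged and applies Ry(3.263) to qubit 1 on the control-|1⟩ pair (|10⟩, |11⟩).
Ry(3.263) = [[cos(θ/2), −sin(θ/2)], [sin(θ/2), cos(θ/2)]]; θ = 3.263, cos(θ/2) ≈ -0.0606664, sin(θ/2) ≈ 0.998158.
With a = amp(|10⟩) = (0.07606 - 0.06467i) and b = amp(|11⟩) = (-0.6271 + 0.5332i):
new amp(|10⟩) = (-0.0606664)·a + (-0.998158)·b = (0.6213 - 0.5283i)
new amp(|11⟩) = (0.998158)·a + (-0.0606664)·b = (0.114 - 0.0969i)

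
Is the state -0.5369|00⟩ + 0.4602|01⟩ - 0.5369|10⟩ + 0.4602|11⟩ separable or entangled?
Separable

Writing the state as a|00⟩ + b|01⟩ + c|10⟩ + d|11⟩, it is a product state iff ad − bc = 0.
Here (a, b, c, d) = (-0.5369, 0.4602, -0.5369, 0.4602): ad − bc = (-0.5369)(0.4602) − (0.4602)(-0.5369) = 0, so the state is separable.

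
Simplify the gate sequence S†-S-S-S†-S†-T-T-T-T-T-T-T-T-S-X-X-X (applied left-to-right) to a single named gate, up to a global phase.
X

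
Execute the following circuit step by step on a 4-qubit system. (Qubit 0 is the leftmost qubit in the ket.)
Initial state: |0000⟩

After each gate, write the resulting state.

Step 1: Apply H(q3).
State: 1/√2|0000⟩ + 1/√2|0001⟩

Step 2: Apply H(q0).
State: 1/2|0000⟩ + 1/2|0001⟩ + 1/2|1000⟩ + 1/2|1001⟩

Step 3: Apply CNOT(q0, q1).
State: 1/2|0000⟩ + 1/2|0001⟩ + 1/2|1100⟩ + 1/2|1101⟩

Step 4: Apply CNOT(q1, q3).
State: 1/2|0000⟩ + 1/2|0001⟩ + 1/2|1100⟩ + 1/2|1101⟩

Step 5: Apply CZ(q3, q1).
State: 1/2|0000⟩ + 1/2|0001⟩ + 1/2|1100⟩ - 1/2|1101⟩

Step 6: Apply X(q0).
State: 1/2|0100⟩ - 1/2|0101⟩ + 1/2|1000⟩ + 1/2|1001⟩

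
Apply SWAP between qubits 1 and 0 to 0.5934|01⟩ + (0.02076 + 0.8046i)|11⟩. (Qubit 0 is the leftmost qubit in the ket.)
0.5934|10⟩ + (0.02076 + 0.8046i)|11⟩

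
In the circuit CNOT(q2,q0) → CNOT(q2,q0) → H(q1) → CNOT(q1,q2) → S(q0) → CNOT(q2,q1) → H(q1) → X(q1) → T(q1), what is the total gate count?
9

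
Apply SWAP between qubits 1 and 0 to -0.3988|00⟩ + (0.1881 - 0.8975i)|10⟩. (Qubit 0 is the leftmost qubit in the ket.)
-0.3988|00⟩ + (0.1881 - 0.8975i)|01⟩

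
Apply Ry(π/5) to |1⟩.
-0.309|0⟩ + 0.9511|1⟩

Ry(π/5) = [[cos(θ/2), −sin(θ/2)], [sin(θ/2), cos(θ/2)]]; θ = π/5, cos(θ/2) ≈ 0.951057, sin(θ/2) ≈ 0.309017.
With a = amp(|0⟩) = 0 and b = amp(|1⟩) = 1:
new amp(|0⟩) = (0.951057)·a + (-0.309017)·b = -0.309
new amp(|1⟩) = (0.309017)·a + (0.951057)·b = 0.9511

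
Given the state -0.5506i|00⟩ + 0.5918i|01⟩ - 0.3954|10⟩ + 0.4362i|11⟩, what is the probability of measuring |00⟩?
0.3032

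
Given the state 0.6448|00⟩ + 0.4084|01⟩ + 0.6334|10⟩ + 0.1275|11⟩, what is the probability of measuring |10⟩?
0.4012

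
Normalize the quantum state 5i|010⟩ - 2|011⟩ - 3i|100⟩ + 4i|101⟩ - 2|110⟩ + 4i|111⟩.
0.5812i|010⟩ - 0.2325|011⟩ - 0.3487i|100⟩ + 0.465i|101⟩ - 0.2325|110⟩ + 0.465i|111⟩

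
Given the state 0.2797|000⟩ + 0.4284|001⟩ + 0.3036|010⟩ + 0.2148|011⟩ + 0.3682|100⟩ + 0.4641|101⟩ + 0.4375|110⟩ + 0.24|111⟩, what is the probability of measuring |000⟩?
0.07823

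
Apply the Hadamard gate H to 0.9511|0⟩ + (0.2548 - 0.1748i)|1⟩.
(0.8527 - 0.1236i)|0⟩ + (0.4924 + 0.1236i)|1⟩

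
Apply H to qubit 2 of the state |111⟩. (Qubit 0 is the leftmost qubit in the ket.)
1/√2|110⟩ - 1/√2|111⟩

H on qubit 2 mixes each pair of kets that differ only in qubit 2: amplitudes (a, b) of (|…0…⟩, |…1…⟩) become ((a + b)/√2, (a − b)/√2). Kets absent from the input have amplitude 0.
(|110⟩, |111⟩): (a, b) = (0, 1) → (1/√2, -1/√2)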